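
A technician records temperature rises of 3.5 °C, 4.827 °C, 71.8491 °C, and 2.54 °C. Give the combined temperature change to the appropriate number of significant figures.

82.7 °C

3.5 °C + 4.827 °C + 71.8491 °C + 2.54 °C = 82.7161 °C.
Addition/subtraction keeps the fewest decimal places: 3.5 → 1 decimal place, 4.827 → 3 decimal places, 71.8491 → 4 decimal places, 2.54 → 2 decimal places; limit is 1.
Rounded to 1 decimal place: 82.7 °C.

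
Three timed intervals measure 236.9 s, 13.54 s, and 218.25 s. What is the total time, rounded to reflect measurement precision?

468.7 s

236.9 s + 13.54 s + 218.25 s = 468.69 s.
Addition/subtraction keeps the fewest decimal places: 236.9 → 1 decimal place, 13.54 → 2 decimal places, 218.25 → 2 decimal places; limit is 1.
Rounded to 1 decimal place: 468.7 s.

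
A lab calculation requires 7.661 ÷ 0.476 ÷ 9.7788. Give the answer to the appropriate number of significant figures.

1.65

7.661 ÷ 0.476 ÷ 9.7788 = 1.64586020934…
Multiplication/division keeps the fewest significant figures: 7.661 → 4 s.f., 0.476 → 3 s.f., 9.7788 → 5 s.f.; limit is 3.
Rounded to 3 significant figures: 1.65.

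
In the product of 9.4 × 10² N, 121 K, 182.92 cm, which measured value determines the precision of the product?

9.4 × 10² N → 2 s.f.; 121 K → 3 s.f.; 182.92 cm → 5 s.f.
The fewest is 2 significant figures, from 9.4 × 10² N.

9.4 × 10² N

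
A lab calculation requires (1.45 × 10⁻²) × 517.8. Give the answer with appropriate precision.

(1.45 × 10⁻²) × 517.8 = 7.5081
Multiplication/division keeps the fewest significant figures: 1.45 × 10⁻² → 3 s.f., 517.8 → 4 s.f.; limit is 3.
Rounded to 3 significant figures: 7.51.

7.51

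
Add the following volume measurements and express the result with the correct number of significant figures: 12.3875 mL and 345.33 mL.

12.3875 mL + 345.33 mL = 357.7175 mL.
Addition/subtraction keeps the fewest decimal places: 12.3875 → 4 decimal places, 345.33 → 2 decimal places; limit is 2.
Rounded to 2 decimal places: 357.72 mL.

357.72 mL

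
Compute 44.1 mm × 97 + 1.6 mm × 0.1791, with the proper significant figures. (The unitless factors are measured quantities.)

44.1 × 97 = 4277.7 → 4.3 × 10^3 mm (2 s.f., last digit at the 10^2 place).
1.6 × 0.1791 = 0.28656 → 0.29 mm (2 s.f., last digit at the 10^-2 place).
Sum: 4277.98656 mm; keep the coarser place, 10^2.
Result: 4.3 × 10^3 mm.

4.3 × 10^3 mm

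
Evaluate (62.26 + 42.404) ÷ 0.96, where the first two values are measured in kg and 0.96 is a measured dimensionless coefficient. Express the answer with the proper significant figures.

62.26 kg + 42.404 kg = 104.664 kg; the sum is limited to 2 decimal places (5 s.f.).
Carrying full precision, 104.664 ÷ 0.96 = 109.025 kg; 0.96 has 2 s.f., so the result keeps min(5, 2) = 2 s.f.
Rounded to 2 significant figures: 1.1 × 10^2 kg.

1.1 × 10^2 kg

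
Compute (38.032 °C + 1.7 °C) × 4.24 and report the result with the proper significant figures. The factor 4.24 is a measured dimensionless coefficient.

38.032 °C + 1.7 °C = 39.732 °C; the sum is limited to 1 decimal place (3 s.f.).
Carrying full precision, 39.732 × 4.24 = 168.46368 °C; 4.24 has 3 s.f., so the result keeps min(3, 3) = 3 s.f.
Rounded to 3 significant figures: 168 °C.

168 °C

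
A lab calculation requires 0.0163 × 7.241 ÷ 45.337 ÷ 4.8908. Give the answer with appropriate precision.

5.32 × 10^-4

0.0163 × 7.241 ÷ 45.337 ÷ 4.8908 = 0.000532296326922…
Multiplication/division keeps the fewest significant figures: 0.0163 → 3 s.f., 7.241 → 4 s.f., 45.337 → 5 s.f., 4.8908 → 5 s.f.; limit is 3.
Rounded to 3 significant figures: 5.32 × 10^-4.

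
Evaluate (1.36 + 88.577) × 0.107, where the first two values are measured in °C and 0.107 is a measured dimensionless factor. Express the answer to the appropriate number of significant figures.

1.36 °C + 88.577 °C = 89.937 °C; the sum is limited to 2 decimal places (4 s.f.).
Carrying full precision, 89.937 × 0.107 = 9.623259 °C; 0.107 has 3 s.f., so the result keeps min(4, 3) = 3 s.f.
Rounded to 3 significant figures: 9.62 °C.

9.62 °C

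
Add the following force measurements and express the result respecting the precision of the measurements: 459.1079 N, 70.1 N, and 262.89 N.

459.1079 N + 70.1 N + 262.89 N = 792.0979 N.
Addition/subtraction keeps the fewest decimal places: 459.1079 → 4 decimal places, 70.1 → 1 decimal place, 262.89 → 2 decimal places; limit is 1.
Rounded to 1 decimal place: 792.1 N.

792.1 N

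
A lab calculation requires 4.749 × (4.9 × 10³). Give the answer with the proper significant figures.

4.749 × (4.9 × 10³) = 23270.1
Multiplication/division keeps the fewest significant figures: 4.749 → 4 s.f., 4.9 × 10³ → 2 s.f.; limit is 2.
Rounded to 2 significant figures: 2.3 × 10⁴.

2.3 × 10⁴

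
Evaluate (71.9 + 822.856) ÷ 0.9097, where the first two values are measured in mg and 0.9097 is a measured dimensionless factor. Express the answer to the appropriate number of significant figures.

71.9 mg + 822.856 mg = 894.756 mg; the sum is limited to 1 decimal place (4 s.f.).
Carrying full precision, 894.756 ÷ 0.9097 = 983.572606354… mg; 0.9097 has 4 s.f., so the result keeps min(4, 4) = 4 s.f.
Rounded to 4 significant figures: 983.6 mg.

983.6 mg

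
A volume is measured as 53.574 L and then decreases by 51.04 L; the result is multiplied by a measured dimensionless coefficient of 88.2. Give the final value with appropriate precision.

223 L

53.574 L − 51.04 L = 2.534 L; the difference is limited to 2 decimal places (3 s.f.).
Carrying full precision, 2.534 × 88.2 = 223.4988 L; 88.2 has 3 s.f., so the result keeps min(3, 3) = 3 s.f.
Rounded to 3 significant figures: 223 L.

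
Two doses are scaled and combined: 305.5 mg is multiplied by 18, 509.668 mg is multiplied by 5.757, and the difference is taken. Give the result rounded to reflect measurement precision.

305.5 × 18 = 5499 → 5.5 × 10^3 mg (2 s.f., last digit at the 10^2 place).
509.668 × 5.757 = 2934.158676 → 2934 mg (4 s.f., last digit at the 10^0 place).
Difference: 2564.841324 mg; keep the coarser place, 10^2.
Result: 2.6 × 10^3 mg.

2.6 × 10^3 mg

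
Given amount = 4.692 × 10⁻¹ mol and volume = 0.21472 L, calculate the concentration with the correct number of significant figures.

2.185 mol/L

concentration = 4.692 × 10⁻¹ mol ÷ 0.21472 L = 2.18517138599… mol/L.
4.692 × 10⁻¹ has 4 significant figures; 0.21472 has 5.
Division/multiplication keeps the fewest: 4 significant figures.
Rounded: 2.185 mol/L.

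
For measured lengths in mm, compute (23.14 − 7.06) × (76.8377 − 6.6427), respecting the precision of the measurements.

23.14 − 7.06 = 16.08, limited to 2 d.p. → 4 s.f.; 76.8377 − 6.6427 = 70.1950, limited to 4 d.p. → 6 s.f.
Carrying full precision, 16.08 × 70.1950 = 1128.7356; keep min(4, 6) = 4 s.f.
Rounded to 4 significant figures: 1129 mm².

1129 mm²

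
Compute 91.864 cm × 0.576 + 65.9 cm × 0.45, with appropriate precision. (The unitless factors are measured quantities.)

91.864 × 0.576 = 52.913664 → 52.9 cm (3 s.f., last digit at the 10^-1 place).
65.9 × 0.45 = 29.655 → 30. cm (2 s.f., last digit at the 10^0 place).
Sum: 82.568664 cm; keep the coarser place, 10^0.
Result: 83 cm.

83 cm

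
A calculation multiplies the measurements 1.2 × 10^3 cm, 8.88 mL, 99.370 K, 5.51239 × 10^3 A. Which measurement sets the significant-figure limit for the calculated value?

1.2 × 10^3 cm

1.2 × 10^3 cm → 2 s.f.; 8.88 mL → 3 s.f.; 99.370 K → 5 s.f.; 5.51239 × 10^3 A → 6 s.f.
The fewest is 2 significant figures, from 1.2 × 10^3 cm.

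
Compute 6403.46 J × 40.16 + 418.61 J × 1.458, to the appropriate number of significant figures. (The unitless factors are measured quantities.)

6403.46 × 40.16 = 257162.9536 → 2.572 × 10⁵ J (4 s.f., last digit at the 10^2 place).
418.61 × 1.458 = 610.33338 → 610.3 J (4 s.f., last digit at the 10^-1 place).
Sum: 257773.28698 J; keep the coarser place, 10^2.
Result: 2.578 × 10⁵ J.

2.578 × 10⁵ J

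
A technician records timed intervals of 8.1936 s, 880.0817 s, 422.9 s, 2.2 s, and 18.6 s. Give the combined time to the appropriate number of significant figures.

8.1936 s + 880.0817 s + 422.9 s + 2.2 s + 18.6 s = 1331.9753 s.
Addition/subtraction keeps the fewest decimal places: 8.1936 → 4 decimal places, 880.0817 → 4 decimal places, 422.9 → 1 decimal place, 2.2 → 1 decimal place, 18.6 → 1 decimal place; limit is 1.
Rounded to 1 decimal place: 1332.0 s.

1332.0 s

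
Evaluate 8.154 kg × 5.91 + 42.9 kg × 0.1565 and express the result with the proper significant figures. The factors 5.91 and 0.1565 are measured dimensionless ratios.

8.154 × 5.91 = 48.19014 → 48.2 kg (3 s.f., last digit at the 10^-1 place).
42.9 × 0.1565 = 6.71385 → 6.71 kg (3 s.f., last digit at the 10^-2 place).
Sum: 54.90399 kg; keep the coarser place, 10^-1.
Result: 54.9 kg.

54.9 kg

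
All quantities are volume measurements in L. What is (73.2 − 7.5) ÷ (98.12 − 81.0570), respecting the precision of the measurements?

73.2 − 7.5 = 65.7, limited to 1 d.p. → 3 s.f.; 98.12 − 81.0570 = 17.0630, limited to 2 d.p. → 4 s.f.
Carrying full precision, 65.7 ÷ 17.0630 = 3.85043661724…; keep min(3, 4) = 3 s.f.
Rounded to 3 significant figures: 3.85.

3.85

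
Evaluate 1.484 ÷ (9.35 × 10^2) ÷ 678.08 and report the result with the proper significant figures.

2.34 × 10^-6

1.484 ÷ (9.35 × 10^2) ÷ 678.08 = 0.0000023406762851…
Multiplication/division keeps the fewest significant figures: 1.484 → 4 s.f., 9.35 × 10^2 → 3 s.f., 678.08 → 5 s.f.; limit is 3.
Rounded to 3 significant figures: 2.34 × 10^-6.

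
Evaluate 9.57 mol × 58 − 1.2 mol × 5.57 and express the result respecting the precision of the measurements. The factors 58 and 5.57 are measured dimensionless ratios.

5.5 × 10² mol

9.57 × 58 = 555.06 → 5.6 × 10² mol (2 s.f., last digit at the 10^1 place).
1.2 × 5.57 = 6.684 → 6.7 mol (2 s.f., last digit at the 10^-1 place).
Difference: 548.376 mol; keep the coarser place, 10^1.
Result: 5.5 × 10² mol.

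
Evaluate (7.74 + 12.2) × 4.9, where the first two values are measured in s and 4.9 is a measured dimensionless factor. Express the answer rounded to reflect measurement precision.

98 s

7.74 s + 12.2 s = 19.94 s; the sum is limited to 1 decimal place (3 s.f.).
Carrying full precision, 19.94 × 4.9 = 97.706 s; 4.9 has 2 s.f., so the result keeps min(3, 2) = 2 s.f.
Rounded to 2 significant figures: 98 s.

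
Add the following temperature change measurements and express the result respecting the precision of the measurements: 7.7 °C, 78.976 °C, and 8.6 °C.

7.7 °C + 78.976 °C + 8.6 °C = 95.276 °C.
Addition/subtraction keeps the fewest decimal places: 7.7 → 1 decimal place, 78.976 → 3 decimal places, 8.6 → 1 decimal place; limit is 1.
Rounded to 1 decimal place: 95.3 °C.

95.3 °C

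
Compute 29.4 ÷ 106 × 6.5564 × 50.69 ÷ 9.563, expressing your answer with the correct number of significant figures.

29.4 ÷ 106 × 6.5564 × 50.69 ÷ 9.563 = 9.63906795886…
Multiplication/division keeps the fewest significant figures: 29.4 → 3 s.f., 106 → 3 s.f., 6.5564 → 5 s.f., 50.69 → 4 s.f., 9.563 → 4 s.f.; limit is 3.
Rounded to 3 significant figures: 9.64.

9.64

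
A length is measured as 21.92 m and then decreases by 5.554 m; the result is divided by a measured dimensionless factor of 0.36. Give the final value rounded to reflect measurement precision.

21.92 m − 5.554 m = 16.366 m; the difference is limited to 2 decimal places (4 s.f.).
Carrying full precision, 16.366 ÷ 0.36 = 45.4611111111… m; 0.36 has 2 s.f., so the result keeps min(4, 2) = 2 s.f.
Rounded to 2 significant figures: 45 m.

45 m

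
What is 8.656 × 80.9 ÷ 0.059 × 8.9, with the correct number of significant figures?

8.656 × 80.9 ÷ 0.059 × 8.9 = 105634.009492…
Multiplication/division keeps the fewest significant figures: 8.656 → 4 s.f., 80.9 → 3 s.f., 0.059 → 2 s.f., 8.9 → 2 s.f.; limit is 2.
Rounded to 2 significant figures: 1.1 × 10^5.

1.1 × 10^5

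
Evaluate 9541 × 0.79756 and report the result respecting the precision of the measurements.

9541 × 0.79756 = 7609.51996
Multiplication/division keeps the fewest significant figures: 9541 → 4 s.f., 0.79756 → 5 s.f.; limit is 4.
Rounded to 4 significant figures: 7.610 × 10³.

7.610 × 10³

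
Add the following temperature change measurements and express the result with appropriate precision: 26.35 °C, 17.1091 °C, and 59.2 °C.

26.35 °C + 17.1091 °C + 59.2 °C = 102.6591 °C.
Addition/subtraction keeps the fewest decimal places: 26.35 → 2 decimal places, 17.1091 → 4 decimal places, 59.2 → 1 decimal place; limit is 1.
Rounded to 1 decimal place: 102.7 °C.

102.7 °C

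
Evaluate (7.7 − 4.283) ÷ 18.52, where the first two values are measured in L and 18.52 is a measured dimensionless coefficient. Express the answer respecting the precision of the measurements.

1.8 × 10^-1 L

7.7 L − 4.283 L = 3.417 L; the difference is limited to 1 decimal place (2 s.f.).
Carrying full precision, 3.417 ÷ 18.52 = 0.184503239741… L; 18.52 has 4 s.f., so the result keeps min(2, 4) = 2 s.f.
Rounded to 2 significant figures: 1.8 × 10^-1 L.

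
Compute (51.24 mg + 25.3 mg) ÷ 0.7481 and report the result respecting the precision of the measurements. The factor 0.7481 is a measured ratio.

102 mg

51.24 mg + 25.3 mg = 76.54 mg; the sum is limited to 1 decimal place (3 s.f.).
Carrying full precision, 76.54 ÷ 0.7481 = 102.312525063… mg; 0.7481 has 4 s.f., so the result keeps min(3, 4) = 3 s.f.
Rounded to 3 significant figures: 102 mg.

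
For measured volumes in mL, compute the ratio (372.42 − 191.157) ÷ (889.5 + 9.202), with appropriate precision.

372.42 − 191.157 = 181.263, limited to 2 d.p. → 5 s.f.; 889.5 + 9.202 = 898.702, limited to 1 d.p. → 4 s.f.
Carrying full precision, 181.263 ÷ 898.702 = 0.201694221221…; keep min(5, 4) = 4 s.f.
Rounded to 4 significant figures: 0.2017.

0.2017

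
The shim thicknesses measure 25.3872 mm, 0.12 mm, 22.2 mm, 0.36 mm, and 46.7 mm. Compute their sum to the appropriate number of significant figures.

25.3872 mm + 0.12 mm + 22.2 mm + 0.36 mm + 46.7 mm = 94.7672 mm.
Addition/subtraction keeps the fewest decimal places: 25.3872 → 4 decimal places, 0.12 → 2 decimal places, 22.2 → 1 decimal place, 0.36 → 2 decimal places, 46.7 → 1 decimal place; limit is 1.
Rounded to 1 decimal place: 94.8 mm.

94.8 mm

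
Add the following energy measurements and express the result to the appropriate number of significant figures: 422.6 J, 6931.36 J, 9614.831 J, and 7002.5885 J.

23971.4 J

422.6 J + 6931.36 J + 9614.831 J + 7002.5885 J = 23971.3795 J.
Addition/subtraction keeps the fewest decimal places: 422.6 → 1 decimal place, 6931.36 → 2 decimal places, 9614.831 → 3 decimal places, 7002.5885 → 4 decimal places; limit is 1.
Rounded to 1 decimal place: 23971.4 J.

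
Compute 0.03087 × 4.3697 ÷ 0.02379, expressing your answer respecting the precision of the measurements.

0.03087 × 4.3697 ÷ 0.02379 = 5.67014035309…
Multiplication/division keeps the fewest significant figures: 0.03087 → 4 s.f., 4.3697 → 5 s.f., 0.02379 → 4 s.f.; limit is 4.
Rounded to 4 significant figures: 5.670.

5.670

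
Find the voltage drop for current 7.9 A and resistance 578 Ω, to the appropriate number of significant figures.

4.6 × 10³ V

voltage drop = 7.9 A × 578 Ω = 4566.2 V.
7.9 has 2 significant figures; 578 has 3.
Division/multiplication keeps the fewest: 2 significant figures.
Rounded: 4.6 × 10³ V.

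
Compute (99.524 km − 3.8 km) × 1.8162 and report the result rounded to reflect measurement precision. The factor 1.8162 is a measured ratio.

99.524 km − 3.8 km = 95.724 km; the difference is limited to 1 decimal place (3 s.f.).
Carrying full precision, 95.724 × 1.8162 = 173.8539288 km; 1.8162 has 5 s.f., so the result keeps min(3, 5) = 3 s.f.
Rounded to 3 significant figures: 174 km.

174 km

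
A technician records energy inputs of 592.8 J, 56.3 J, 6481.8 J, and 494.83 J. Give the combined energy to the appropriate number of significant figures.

592.8 J + 56.3 J + 6481.8 J + 494.83 J = 7625.73 J.
Addition/subtraction keeps the fewest decimal places: 592.8 → 1 decimal place, 56.3 → 1 decimal place, 6481.8 → 1 decimal place, 494.83 → 2 decimal places; limit is 1.
Rounded to 1 decimal place: 7625.7 J.

7625.7 J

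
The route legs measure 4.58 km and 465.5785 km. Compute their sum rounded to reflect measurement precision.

4.58 km + 465.5785 km = 470.1585 km.
Addition/subtraction keeps the fewest decimal places: 4.58 → 2 decimal places, 465.5785 → 4 decimal places; limit is 2.
Rounded to 2 decimal places: 470.16 km.

470.16 km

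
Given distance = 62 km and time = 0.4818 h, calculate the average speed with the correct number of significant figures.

average speed = 62 km ÷ 0.4818 h = 128.684101287… km/h.
62 has 2 significant figures; 0.4818 has 4.
Division/multiplication keeps the fewest: 2 significant figures.
Rounded: 1.3 × 10^2 km/h.

1.3 × 10^2 km/h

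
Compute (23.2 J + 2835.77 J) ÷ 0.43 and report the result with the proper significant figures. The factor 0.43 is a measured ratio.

23.2 J + 2835.77 J = 2858.97 J; the sum is limited to 1 decimal place (5 s.f.).
Carrying full precision, 2858.97 ÷ 0.43 = 6648.76744186… J; 0.43 has 2 s.f., so the result keeps min(5, 2) = 2 s.f.
Rounded to 2 significant figures: 6.6 × 10³ J.

6.6 × 10³ J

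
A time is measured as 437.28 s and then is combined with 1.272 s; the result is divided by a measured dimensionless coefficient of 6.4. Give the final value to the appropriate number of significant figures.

69 s

437.28 s + 1.272 s = 438.552 s; the sum is limited to 2 decimal places (5 s.f.).
Carrying full precision, 438.552 ÷ 6.4 = 68.52375 s; 6.4 has 2 s.f., so the result keeps min(5, 2) = 2 s.f.
Rounded to 2 significant figures: 69 s.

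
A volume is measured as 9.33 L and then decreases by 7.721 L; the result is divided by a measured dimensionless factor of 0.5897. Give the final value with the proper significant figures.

9.33 L − 7.721 L = 1.609 L; the difference is limited to 2 decimal places (3 s.f.).
Carrying full precision, 1.609 ÷ 0.5897 = 2.72850602001… L; 0.5897 has 4 s.f., so the result keeps min(3, 4) = 3 s.f.
Rounded to 3 significant figures: 2.73 L.

2.73 L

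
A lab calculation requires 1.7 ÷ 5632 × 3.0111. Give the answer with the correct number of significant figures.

9.1 × 10^-4

1.7 ÷ 5632 × 3.0111 = 0.000908890269886…
Multiplication/division keeps the fewest significant figures: 1.7 → 2 s.f., 5632 → 4 s.f., 3.0111 → 5 s.f.; limit is 2.
Rounded to 2 significant figures: 9.1 × 10^-4.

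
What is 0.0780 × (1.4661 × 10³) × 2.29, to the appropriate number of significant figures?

0.0780 × (1.4661 × 10³) × 2.29 = 261.874782
Multiplication/division keeps the fewest significant figures: 0.0780 → 3 s.f., 1.4661 × 10³ → 5 s.f., 2.29 → 3 s.f.; limit is 3.
Rounded to 3 significant figures: 262.

262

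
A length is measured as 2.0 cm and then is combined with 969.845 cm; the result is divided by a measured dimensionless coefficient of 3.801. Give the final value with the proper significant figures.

255.7 cm

2.0 cm + 969.845 cm = 971.845 cm; the sum is limited to 1 decimal place (4 s.f.).
Carrying full precision, 971.845 ÷ 3.801 = 255.681399632… cm; 3.801 has 4 s.f., so the result keeps min(4, 4) = 4 s.f.
Rounded to 4 significant figures: 255.7 cm.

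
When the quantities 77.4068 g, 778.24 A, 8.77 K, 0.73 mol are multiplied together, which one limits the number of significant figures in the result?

77.4068 g → 6 s.f.; 778.24 A → 5 s.f.; 8.77 K → 3 s.f.; 0.73 mol → 2 s.f.
The fewest is 2 significant figures, from 0.73 mol.

0.73 mol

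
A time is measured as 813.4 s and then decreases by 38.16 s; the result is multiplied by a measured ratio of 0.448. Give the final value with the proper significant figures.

347 s

813.4 s − 38.16 s = 775.24 s; the difference is limited to 1 decimal place (4 s.f.).
Carrying full precision, 775.24 × 0.448 = 347.30752 s; 0.448 has 3 s.f., so the result keeps min(4, 3) = 3 s.f.
Rounded to 3 significant figures: 347 s.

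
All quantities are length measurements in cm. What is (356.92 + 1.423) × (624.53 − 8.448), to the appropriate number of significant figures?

2.2077 × 10⁵ cm²

356.92 + 1.423 = 358.343, limited to 2 d.p. → 5 s.f.; 624.53 − 8.448 = 616.082, limited to 2 d.p. → 5 s.f.
Carrying full precision, 358.343 × 616.082 = 220768.672126; keep min(5, 5) = 5 s.f.
Rounded to 5 significant figures: 2.2077 × 10⁵ cm².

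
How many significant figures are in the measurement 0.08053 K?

4

0.08053: leading zeros are not significant; zeros between nonzero digits are significant.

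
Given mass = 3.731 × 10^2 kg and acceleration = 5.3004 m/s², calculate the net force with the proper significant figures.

net force = 3.731 × 10^2 kg × 5.3004 m/s² = 1977.57924 N.
3.731 × 10^2 has 4 significant figures; 5.3004 has 5.
Division/multiplication keeps the fewest: 4 significant figures.
Rounded: 1978 N.

1978 N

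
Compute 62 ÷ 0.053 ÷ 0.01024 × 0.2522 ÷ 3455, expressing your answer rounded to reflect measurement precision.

8.3

62 ÷ 0.053 ÷ 0.01024 × 0.2522 ÷ 3455 = 8.33897926167…
Multiplication/division keeps the fewest significant figures: 62 → 2 s.f., 0.053 → 2 s.f., 0.01024 → 4 s.f., 0.2522 → 4 s.f., 3455 → 4 s.f.; limit is 2.
Rounded to 2 significant figures: 8.3.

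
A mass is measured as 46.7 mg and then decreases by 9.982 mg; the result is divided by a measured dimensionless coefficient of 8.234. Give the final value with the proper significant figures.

46.7 mg − 9.982 mg = 36.718 mg; the difference is limited to 1 decimal place (3 s.f.).
Carrying full precision, 36.718 ÷ 8.234 = 4.45931503522… mg; 8.234 has 4 s.f., so the result keeps min(3, 4) = 3 s.f.
Rounded to 3 significant figures: 4.46 mg.

4.46 mg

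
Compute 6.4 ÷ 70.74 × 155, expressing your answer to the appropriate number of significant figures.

6.4 ÷ 70.74 × 155 = 14.0231834888…
Multiplication/division keeps the fewest significant figures: 6.4 → 2 s.f., 70.74 → 4 s.f., 155 → 3 s.f.; limit is 2.
Rounded to 2 significant figures: 14.

14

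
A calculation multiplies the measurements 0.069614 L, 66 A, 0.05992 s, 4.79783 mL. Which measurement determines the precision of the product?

66 A

0.069614 L → 5 s.f.; 66 A → 2 s.f.; 0.05992 s → 4 s.f.; 4.79783 mL → 6 s.f.
The fewest is 2 significant figures, from 66 A.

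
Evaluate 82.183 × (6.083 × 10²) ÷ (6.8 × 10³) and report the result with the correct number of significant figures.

82.183 × (6.083 × 10²) ÷ (6.8 × 10³) = 7.35175277941…
Multiplication/division keeps the fewest significant figures: 82.183 → 5 s.f., 6.083 × 10² → 4 s.f., 6.8 × 10³ → 2 s.f.; limit is 2.
Rounded to 2 significant figures: 7.4.

7.4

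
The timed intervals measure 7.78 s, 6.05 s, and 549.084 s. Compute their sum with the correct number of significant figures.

7.78 s + 6.05 s + 549.084 s = 562.914 s.
Addition/subtraction keeps the fewest decimal places: 7.78 → 2 decimal places, 6.05 → 2 decimal places, 549.084 → 3 decimal places; limit is 2.
Rounded to 2 decimal places: 562.91 s.

562.91 s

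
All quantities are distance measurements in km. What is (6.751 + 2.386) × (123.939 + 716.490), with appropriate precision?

6.751 + 2.386 = 9.137, limited to 3 d.p. → 4 s.f.; 123.939 + 716.490 = 840.429, limited to 3 d.p. → 6 s.f.
Carrying full precision, 9.137 × 840.429 = 7678.999773; keep min(4, 6) = 4 s.f.
Rounded to 4 significant figures: 7679 km².

7679 km²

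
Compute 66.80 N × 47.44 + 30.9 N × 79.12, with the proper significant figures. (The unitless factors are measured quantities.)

5.61 × 10³ N

66.80 × 47.44 = 3168.992 → 3169 N (4 s.f., last digit at the 10^0 place).
30.9 × 79.12 = 2444.808 → 2.44 × 10³ N (3 s.f., last digit at the 10^1 place).
Sum: 5613.8 N; keep the coarser place, 10^1.
Result: 5.61 × 10³ N.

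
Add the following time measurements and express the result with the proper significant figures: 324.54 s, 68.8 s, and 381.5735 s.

774.9 s

324.54 s + 68.8 s + 381.5735 s = 774.9135 s.
Addition/subtraction keeps the fewest decimal places: 324.54 → 2 decimal places, 68.8 → 1 decimal place, 381.5735 → 4 decimal places; limit is 1.
Rounded to 1 decimal place: 774.9 s.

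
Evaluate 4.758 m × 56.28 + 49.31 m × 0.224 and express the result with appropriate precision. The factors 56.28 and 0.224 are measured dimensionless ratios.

4.758 × 56.28 = 267.78024 → 267.8 m (4 s.f., last digit at the 10^-1 place).
49.31 × 0.224 = 11.04544 → 11.0 m (3 s.f., last digit at the 10^-1 place).
Sum: 278.82568 m; keep the coarser place, 10^-1.
Result: 278.8 m.

278.8 m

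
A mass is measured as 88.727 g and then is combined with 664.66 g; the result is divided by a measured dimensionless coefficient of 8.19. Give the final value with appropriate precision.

88.727 g + 664.66 g = 753.387 g; the sum is limited to 2 decimal places (5 s.f.).
Carrying full precision, 753.387 ÷ 8.19 = 91.9886446886… g; 8.19 has 3 s.f., so the result keeps min(5, 3) = 3 s.f.
Rounded to 3 significant figures: 92.0 g.

92.0 g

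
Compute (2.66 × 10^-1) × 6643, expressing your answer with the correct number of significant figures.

1.77 × 10^3

(2.66 × 10^-1) × 6643 = 1767.038
Multiplication/division keeps the fewest significant figures: 2.66 × 10^-1 → 3 s.f., 6643 → 4 s.f.; limit is 3.
Rounded to 3 significant figures: 1.77 × 10^3.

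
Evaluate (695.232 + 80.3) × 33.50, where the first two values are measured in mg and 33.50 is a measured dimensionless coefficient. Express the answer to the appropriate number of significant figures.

2.598 × 10^4 mg

695.232 mg + 80.3 mg = 775.532 mg; the sum is limited to 1 decimal place (4 s.f.).
Carrying full precision, 775.532 × 33.50 = 25980.322 mg; 33.50 has 4 s.f., so the result keeps min(4, 4) = 4 s.f.
Rounded to 4 significant figures: 2.598 × 10^4 mg.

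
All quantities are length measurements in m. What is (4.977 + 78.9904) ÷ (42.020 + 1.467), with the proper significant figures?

1.9309

4.977 + 78.9904 = 83.9674, limited to 3 d.p. → 5 s.f.; 42.020 + 1.467 = 43.487, limited to 3 d.p. → 5 s.f.
Carrying full precision, 83.9674 ÷ 43.487 = 1.93086209672…; keep min(5, 5) = 5 s.f.
Rounded to 5 significant figures: 1.9309.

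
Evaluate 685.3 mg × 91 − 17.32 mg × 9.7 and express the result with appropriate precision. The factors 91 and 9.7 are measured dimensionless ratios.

6.2 × 10^4 mg

685.3 × 91 = 62362.3 → 6.2 × 10^4 mg (2 s.f., last digit at the 10^3 place).
17.32 × 9.7 = 168.004 → 1.7 × 10^2 mg (2 s.f., last digit at the 10^1 place).
Difference: 62194.296 mg; keep the coarser place, 10^3.
Result: 6.2 × 10^4 mg.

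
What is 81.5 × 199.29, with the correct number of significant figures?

1.62 × 10⁴

81.5 × 199.29 = 16242.135
Multiplication/division keeps the fewest significant figures: 81.5 → 3 s.f., 199.29 → 5 s.f.; limit is 3.
Rounded to 3 significant figures: 1.62 × 10⁴.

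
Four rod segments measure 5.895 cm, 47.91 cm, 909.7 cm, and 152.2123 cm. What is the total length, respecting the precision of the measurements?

5.895 cm + 47.91 cm + 909.7 cm + 152.2123 cm = 1115.7173 cm.
Addition/subtraction keeps the fewest decimal places: 5.895 → 3 decimal places, 47.91 → 2 decimal places, 909.7 → 1 decimal place, 152.2123 → 4 decimal places; limit is 1.
Rounded to 1 decimal place: 1115.7 cm.

1115.7 cm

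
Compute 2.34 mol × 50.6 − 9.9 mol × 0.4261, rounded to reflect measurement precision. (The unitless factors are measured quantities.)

114 mol

2.34 × 50.6 = 118.404 → 118 mol (3 s.f., last digit at the 10^0 place).
9.9 × 0.4261 = 4.21839 → 4.2 mol (2 s.f., last digit at the 10^-1 place).
Difference: 114.18561 mol; keep the coarser place, 10^0.
Result: 114 mol.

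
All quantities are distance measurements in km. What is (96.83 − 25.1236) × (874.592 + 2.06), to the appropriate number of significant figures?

96.83 − 25.1236 = 71.7064, limited to 2 d.p. → 4 s.f.; 874.592 + 2.06 = 876.652, limited to 2 d.p. → 5 s.f.
Carrying full precision, 71.7064 × 876.652 = 62861.5589728; keep min(4, 5) = 4 s.f.
Rounded to 4 significant figures: 6.286 × 10^4 km².

6.286 × 10^4 km²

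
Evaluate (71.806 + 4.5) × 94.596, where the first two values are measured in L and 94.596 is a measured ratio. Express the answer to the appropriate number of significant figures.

71.806 L + 4.5 L = 76.306 L; the sum is limited to 1 decimal place (3 s.f.).
Carrying full precision, 76.306 × 94.596 = 7218.242376 L; 94.596 has 5 s.f., so the result keeps min(3, 5) = 3 s.f.
Rounded to 3 significant figures: 7.22 × 10³ L.

7.22 × 10³ L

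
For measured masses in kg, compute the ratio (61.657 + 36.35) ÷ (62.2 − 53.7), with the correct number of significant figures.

12

61.657 + 36.35 = 98.007, limited to 2 d.p. → 4 s.f.; 62.2 − 53.7 = 8.5, limited to 1 d.p. → 2 s.f.
Carrying full precision, 98.007 ÷ 8.5 = 11.5302352941…; keep min(4, 2) = 2 s.f.
Rounded to 2 significant figures: 12.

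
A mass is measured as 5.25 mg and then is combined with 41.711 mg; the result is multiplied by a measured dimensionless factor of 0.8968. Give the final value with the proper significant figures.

42.11 mg

5.25 mg + 41.711 mg = 46.961 mg; the sum is limited to 2 decimal places (4 s.f.).
Carrying full precision, 46.961 × 0.8968 = 42.1146248 mg; 0.8968 has 4 s.f., so the result keeps min(4, 4) = 4 s.f.
Rounded to 4 significant figures: 42.11 mg.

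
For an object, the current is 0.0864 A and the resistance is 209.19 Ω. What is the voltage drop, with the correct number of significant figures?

voltage drop = 0.0864 A × 209.19 Ω = 18.074016 V.
0.0864 has 3 significant figures; 209.19 has 5.
Division/multiplication keeps the fewest: 3 significant figures.
Rounded: 18.1 V.

18.1 V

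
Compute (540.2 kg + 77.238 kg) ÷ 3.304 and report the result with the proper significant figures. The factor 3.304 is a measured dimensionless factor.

186.9 kg

540.2 kg + 77.238 kg = 617.438 kg; the sum is limited to 1 decimal place (4 s.f.).
Carrying full precision, 617.438 ÷ 3.304 = 186.87590799… kg; 3.304 has 4 s.f., so the result keeps min(4, 4) = 4 s.f.
Rounded to 4 significant figures: 186.9 kg.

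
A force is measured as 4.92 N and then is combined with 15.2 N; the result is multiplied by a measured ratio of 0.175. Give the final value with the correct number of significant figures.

4.92 N + 15.2 N = 20.12 N; the sum is limited to 1 decimal place (3 s.f.).
Carrying full precision, 20.12 × 0.175 = 3.521 N; 0.175 has 3 s.f., so the result keeps min(3, 3) = 3 s.f.
Rounded to 3 significant figures: 3.52 N.

3.52 N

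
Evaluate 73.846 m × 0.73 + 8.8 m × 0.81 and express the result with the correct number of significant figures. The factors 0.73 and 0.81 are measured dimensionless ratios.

73.846 × 0.73 = 53.90758 → 54 m (2 s.f., last digit at the 10^0 place).
8.8 × 0.81 = 7.128 → 7.1 m (2 s.f., last digit at the 10^-1 place).
Sum: 61.03558 m; keep the coarser place, 10^0.
Result: 61 m.

61 m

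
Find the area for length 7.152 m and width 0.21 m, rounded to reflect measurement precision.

area = 7.152 m × 0.21 m = 1.50192 m².
7.152 has 4 significant figures; 0.21 has 2.
Division/multiplication keeps the fewest: 2 significant figures.
Rounded: 1.5 m².

1.5 m²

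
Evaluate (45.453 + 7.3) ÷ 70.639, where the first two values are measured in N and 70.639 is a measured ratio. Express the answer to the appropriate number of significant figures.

45.453 N + 7.3 N = 52.753 N; the sum is limited to 1 decimal place (3 s.f.).
Carrying full precision, 52.753 ÷ 70.639 = 0.746797095089… N; 70.639 has 5 s.f., so the result keeps min(3, 5) = 3 s.f.
Rounded to 3 significant figures: 0.747 N.

0.747 N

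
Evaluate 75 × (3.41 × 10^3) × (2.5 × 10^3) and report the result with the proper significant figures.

6.4 × 10^8

75 × (3.41 × 10^3) × (2.5 × 10^3) = 639375000
Multiplication/division keeps the fewest significant figures: 75 → 2 s.f., 3.41 × 10^3 → 3 s.f., 2.5 × 10^3 → 2 s.f.; limit is 2.
Rounded to 2 significant figures: 6.4 × 10^8.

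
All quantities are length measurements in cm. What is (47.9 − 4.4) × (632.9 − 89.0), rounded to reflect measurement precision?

47.9 − 4.4 = 43.5, limited to 1 d.p. → 3 s.f.; 632.9 − 89.0 = 543.9, limited to 1 d.p. → 4 s.f.
Carrying full precision, 43.5 × 543.9 = 23659.65; keep min(3, 4) = 3 s.f.
Rounded to 3 significant figures: 2.37 × 10^4 cm².

2.37 × 10^4 cm²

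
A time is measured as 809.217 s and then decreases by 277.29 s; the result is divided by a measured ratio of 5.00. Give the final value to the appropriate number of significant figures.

106 s

809.217 s − 277.29 s = 531.927 s; the difference is limited to 2 decimal places (5 s.f.).
Carrying full precision, 531.927 ÷ 5.00 = 106.3854 s; 5.00 has 3 s.f., so the result keeps min(5, 3) = 3 s.f.
Rounded to 3 significant figures: 106 s.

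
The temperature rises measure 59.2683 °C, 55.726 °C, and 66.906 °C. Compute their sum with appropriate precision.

59.2683 °C + 55.726 °C + 66.906 °C = 181.9003 °C.
Addition/subtraction keeps the fewest decimal places: 59.2683 → 4 decimal places, 55.726 → 3 decimal places, 66.906 → 3 decimal places; limit is 3.
Rounded to 3 decimal places: 181.900 °C.

181.900 °C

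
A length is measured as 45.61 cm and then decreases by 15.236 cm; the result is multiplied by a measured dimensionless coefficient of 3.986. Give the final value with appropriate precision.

45.61 cm − 15.236 cm = 30.374 cm; the difference is limited to 2 decimal places (4 s.f.).
Carrying full precision, 30.374 × 3.986 = 121.070764 cm; 3.986 has 4 s.f., so the result keeps min(4, 4) = 4 s.f.
Rounded to 4 significant figures: 121.1 cm.

121.1 cm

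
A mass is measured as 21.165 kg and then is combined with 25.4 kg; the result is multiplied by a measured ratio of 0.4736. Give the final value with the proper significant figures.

21.165 kg + 25.4 kg = 46.565 kg; the sum is limited to 1 decimal place (3 s.f.).
Carrying full precision, 46.565 × 0.4736 = 22.053184 kg; 0.4736 has 4 s.f., so the result keeps min(3, 4) = 3 s.f.
Rounded to 3 significant figures: 22.1 kg.

22.1 kg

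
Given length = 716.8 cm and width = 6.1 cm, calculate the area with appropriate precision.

4.4 × 10^3 cm²

area = 716.8 cm × 6.1 cm = 4372.48 cm².
716.8 has 4 significant figures; 6.1 has 2.
Division/multiplication keeps the fewest: 2 significant figures.
Rounded: 4.4 × 10^3 cm².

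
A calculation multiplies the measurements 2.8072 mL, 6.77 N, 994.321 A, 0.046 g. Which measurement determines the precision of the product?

2.8072 mL → 5 s.f.; 6.77 N → 3 s.f.; 994.321 A → 6 s.f.; 0.046 g → 2 s.f.
The fewest is 2 significant figures, from 0.046 g.

0.046 g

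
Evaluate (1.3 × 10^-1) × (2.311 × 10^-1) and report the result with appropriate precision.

0.030

(1.3 × 10^-1) × (2.311 × 10^-1) = 0.030043
Multiplication/division keeps the fewest significant figures: 1.3 × 10^-1 → 2 s.f., 2.311 × 10^-1 → 4 s.f.; limit is 2.
Rounded to 2 significant figures: 0.030.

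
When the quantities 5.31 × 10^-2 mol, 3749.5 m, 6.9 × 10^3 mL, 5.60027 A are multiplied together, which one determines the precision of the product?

5.31 × 10^-2 mol → 3 s.f.; 3749.5 m → 5 s.f.; 6.9 × 10^3 mL → 2 s.f.; 5.60027 A → 6 s.f.
The fewest is 2 significant figures, from 6.9 × 10^3 mL.

6.9 × 10^3 mL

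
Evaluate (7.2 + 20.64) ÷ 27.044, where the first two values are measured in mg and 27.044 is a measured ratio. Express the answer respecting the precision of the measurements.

7.2 mg + 20.64 mg = 27.84 mg; the sum is limited to 1 decimal place (3 s.f.).
Carrying full precision, 27.84 ÷ 27.044 = 1.02943351575… mg; 27.044 has 5 s.f., so the result keeps min(3, 5) = 3 s.f.
Rounded to 3 significant figures: 1.03 mg.

1.03 mg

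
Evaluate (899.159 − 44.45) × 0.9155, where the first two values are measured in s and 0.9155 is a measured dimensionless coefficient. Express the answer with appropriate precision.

899.159 s − 44.45 s = 854.709 s; the difference is limited to 2 decimal places (5 s.f.).
Carrying full precision, 854.709 × 0.9155 = 782.4860895 s; 0.9155 has 4 s.f., so the result keeps min(5, 4) = 4 s.f.
Rounded to 4 significant figures: 782.5 s.

782.5 s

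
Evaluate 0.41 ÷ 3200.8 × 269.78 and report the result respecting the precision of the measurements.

0.41 ÷ 3200.8 × 269.78 = 0.0345569232692…
Multiplication/division keeps the fewest significant figures: 0.41 → 2 s.f., 3200.8 → 5 s.f., 269.78 → 5 s.f.; limit is 2.
Rounded to 2 significant figures: 0.035.

0.035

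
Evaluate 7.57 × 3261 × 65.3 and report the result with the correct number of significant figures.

7.57 × 3261 × 65.3 = 1611980.781
Multiplication/division keeps the fewest significant figures: 7.57 → 3 s.f., 3261 → 4 s.f., 65.3 → 3 s.f.; limit is 3.
Rounded to 3 significant figures: 1.61 × 10⁶.

1.61 × 10⁶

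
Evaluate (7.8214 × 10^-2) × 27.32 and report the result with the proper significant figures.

2.137

(7.8214 × 10^-2) × 27.32 = 2.13680648
Multiplication/division keeps the fewest significant figures: 7.8214 × 10^-2 → 5 s.f., 27.32 → 4 s.f.; limit is 4.
Rounded to 4 significant figures: 2.137.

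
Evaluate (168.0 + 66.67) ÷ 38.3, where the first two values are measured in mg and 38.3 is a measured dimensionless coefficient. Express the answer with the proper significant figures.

168.0 mg + 66.67 mg = 234.67 mg; the sum is limited to 1 decimal place (4 s.f.).
Carrying full precision, 234.67 ÷ 38.3 = 6.127154047… mg; 38.3 has 3 s.f., so the result keeps min(4, 3) = 3 s.f.
Rounded to 3 significant figures: 6.13 mg.

6.13 mg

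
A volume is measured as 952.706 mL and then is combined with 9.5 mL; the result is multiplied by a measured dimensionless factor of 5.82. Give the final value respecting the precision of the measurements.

952.706 mL + 9.5 mL = 962.206 mL; the sum is limited to 1 decimal place (4 s.f.).
Carrying full precision, 962.206 × 5.82 = 5600.03892 mL; 5.82 has 3 s.f., so the result keeps min(4, 3) = 3 s.f.
Rounded to 3 significant figures: 5.60 × 10^3 mL.

5.60 × 10^3 mL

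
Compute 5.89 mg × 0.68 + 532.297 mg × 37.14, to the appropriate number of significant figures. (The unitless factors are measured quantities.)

1.977 × 10^4 mg

5.89 × 0.68 = 4.0052 → 4.0 mg (2 s.f., last digit at the 10^-1 place).
532.297 × 37.14 = 19769.51058 → 1.977 × 10^4 mg (4 s.f., last digit at the 10^1 place).
Sum: 19773.51578 mg; keep the coarser place, 10^1.
Result: 1.977 × 10^4 mg.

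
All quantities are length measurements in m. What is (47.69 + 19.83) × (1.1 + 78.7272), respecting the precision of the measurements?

5.39 × 10³ m²

47.69 + 19.83 = 67.52, limited to 2 d.p. → 4 s.f.; 1.1 + 78.7272 = 79.8272, limited to 1 d.p. → 3 s.f.
Carrying full precision, 67.52 × 79.8272 = 5389.932544; keep min(4, 3) = 3 s.f.
Rounded to 3 significant figures: 5.39 × 10³ m².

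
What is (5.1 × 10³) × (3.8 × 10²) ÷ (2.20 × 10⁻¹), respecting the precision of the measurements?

(5.1 × 10³) × (3.8 × 10²) ÷ (2.20 × 10⁻¹) = 8809090.90909…
Multiplication/division keeps the fewest significant figures: 5.1 × 10³ → 2 s.f., 3.8 × 10² → 2 s.f., 2.20 × 10⁻¹ → 3 s.f.; limit is 2.
Rounded to 2 significant figures: 8.8 × 10⁶.

8.8 × 10⁶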